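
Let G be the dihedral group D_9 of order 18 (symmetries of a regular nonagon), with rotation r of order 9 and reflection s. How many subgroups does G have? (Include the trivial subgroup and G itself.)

16

|G| = 18, so by Lagrange every subgroup order divides 18. Divisors: 1, 2, 3, 6, 9, 18.
Subgroups by order — order 1: 1; order 2: 9; order 3: 1; order 6: 3; order 9: 1; order 18: 1.
Total: 1 + 9 + 1 + 3 + 1 + 1 = 16.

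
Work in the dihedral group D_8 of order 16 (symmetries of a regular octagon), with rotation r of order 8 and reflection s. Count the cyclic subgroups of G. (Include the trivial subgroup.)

12

Group the elements of G by the cyclic subgroup they generate; each cyclic subgroup of order d accounts for φ(d) elements.
Cyclic subgroups by order — order 1: 1; order 2: 9; order 4: 1; order 8: 1.
Total: 12.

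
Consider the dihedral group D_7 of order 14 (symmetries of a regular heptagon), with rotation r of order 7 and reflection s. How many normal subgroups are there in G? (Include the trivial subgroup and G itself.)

G has 10 subgroups. Checking conjugation-invariance by order — order 1: 1/1 normal; order 2: 0/7 normal; order 7: 1/1 normal; order 14: 1/1 normal.
Total normal subgroups: 3.

3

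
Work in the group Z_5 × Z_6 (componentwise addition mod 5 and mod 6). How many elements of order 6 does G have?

An element (a,b) has order lcm(ord(a), ord(b)); count pairs with lcm equal to 6.
Enumerating gives 2 such elements.

2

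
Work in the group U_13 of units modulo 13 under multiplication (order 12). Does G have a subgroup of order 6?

Yes

6 | 12. A subgroup of order 6 is {1, 3, 4, 9, 10, 12}.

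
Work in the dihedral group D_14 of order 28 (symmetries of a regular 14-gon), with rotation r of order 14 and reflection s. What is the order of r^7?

2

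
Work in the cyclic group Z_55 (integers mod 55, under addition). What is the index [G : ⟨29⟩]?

1

|⟨29⟩| = 55 and |G| = 55.
By Lagrange, [G : H] = |G|/|H| = 55/55 = 1.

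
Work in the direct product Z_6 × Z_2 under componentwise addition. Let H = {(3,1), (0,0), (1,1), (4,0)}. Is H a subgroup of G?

(1,1) ∈ H but its inverse (5,1) ∉ H, so H is not a subgroup.

No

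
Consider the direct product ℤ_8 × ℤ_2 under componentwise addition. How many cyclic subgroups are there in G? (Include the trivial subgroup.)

8

A cyclic subgroup of order d is generated by each of its φ(d) elements of order d, so the cyclic subgroups of order d number (#elements of order d)/φ(d).
Cyclic subgroups by order — order 1: 1; order 2: 3; order 4: 2; order 8: 2.
Total: 8.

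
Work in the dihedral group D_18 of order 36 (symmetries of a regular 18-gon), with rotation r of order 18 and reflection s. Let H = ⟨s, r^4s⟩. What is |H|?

18

|⟨s⟩| = 2 and |⟨r^4s⟩| = 2, so |H| is a multiple of lcm(2, 2) = 2 and divides |G| = 36.
Closing under the operation: H = {e, r^2, r^4, r^6, r^8, r^10, r^12, r^14, r^16, s, r^2s, r^4s, r^6s, r^8s, r^10s, r^12s, r^14s, r^16s}, so |H| = 18.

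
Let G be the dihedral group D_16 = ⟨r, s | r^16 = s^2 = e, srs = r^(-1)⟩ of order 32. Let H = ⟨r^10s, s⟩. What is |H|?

16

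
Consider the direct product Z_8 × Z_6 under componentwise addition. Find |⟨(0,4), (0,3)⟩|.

6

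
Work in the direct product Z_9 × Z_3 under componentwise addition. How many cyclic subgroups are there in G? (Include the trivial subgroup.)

Each element a generates a cyclic subgroup ⟨a⟩; distinct elements may generate the same one (a cyclic group of order d has φ(d) generators).
Cyclic subgroups by order — order 1: 1; order 3: 4; order 9: 3.
Total: 8.

8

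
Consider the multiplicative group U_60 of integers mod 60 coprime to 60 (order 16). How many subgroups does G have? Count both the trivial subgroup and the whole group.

27

|G| = 16, so by Lagrange every subgroup order divides 16. Divisors: 1, 2, 4, 8, 16.
Subgroups by order — order 1: 1; order 2: 7; order 4: 11; order 8: 7; order 16: 1.
Total: 1 + 7 + 11 + 7 + 1 = 27.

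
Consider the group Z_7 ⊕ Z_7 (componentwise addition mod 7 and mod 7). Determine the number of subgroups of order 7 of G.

|G| = 49 and 7 | 49, so subgroups of order 7 are possible by Lagrange.
The subgroups of order 7 are: {(0,0), (0,1), (0,2), (0,3), (0,4), (0,5), (0,6)}; {(0,0), (1,0), (2,0), (3,0), (4,0), (5,0), (6,0)}; {(0,0), (1,1), (2,2), (3,3), (4,4), (5,5), (6,6)}; {(0,0), (1,2), (2,4), (3,6), (4,1), (5,3), (6,5)}; … (8 in all).
So G has 8 subgroups of order 7.

8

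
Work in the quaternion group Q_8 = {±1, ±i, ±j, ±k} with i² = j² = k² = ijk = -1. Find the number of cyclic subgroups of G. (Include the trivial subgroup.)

5

Each element a generates a cyclic subgroup ⟨a⟩; distinct elements may generate the same one (a cyclic group of order d has φ(d) generators).
Cyclic subgroups by order — order 1: 1; order 2: 1; order 4: 3.
Total: 5.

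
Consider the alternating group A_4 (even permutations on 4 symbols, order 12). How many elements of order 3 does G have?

The elements of order 3 are: (2 3 4), (2 4 3), (1 2 3), (1 2 4), (1 3 2), (1 3 4), (1 4 2), (1 4 3).
That's 8.

8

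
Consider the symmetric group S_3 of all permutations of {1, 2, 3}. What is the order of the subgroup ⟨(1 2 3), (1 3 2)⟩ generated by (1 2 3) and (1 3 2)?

|⟨(1 2 3)⟩| = 3 and |⟨(1 3 2)⟩| = 3, so |H| is a multiple of lcm(3, 3) = 3 and divides |G| = 6.
Closing under the operation: H = {e, (1 2 3), (1 3 2)}, so |H| = 3.

3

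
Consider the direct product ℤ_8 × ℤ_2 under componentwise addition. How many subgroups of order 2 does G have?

3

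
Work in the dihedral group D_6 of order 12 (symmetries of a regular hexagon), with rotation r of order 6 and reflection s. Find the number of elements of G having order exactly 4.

No element of G has order 4 (even though 4 | 12).

0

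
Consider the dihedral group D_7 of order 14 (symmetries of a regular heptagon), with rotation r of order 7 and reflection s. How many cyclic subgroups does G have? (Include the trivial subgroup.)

Group the elements of G by the cyclic subgroup they generate; each cyclic subgroup of order d accounts for φ(d) elements.
Cyclic subgroups by order — order 1: 1; order 2: 7; order 7: 1.
Total: 9.

9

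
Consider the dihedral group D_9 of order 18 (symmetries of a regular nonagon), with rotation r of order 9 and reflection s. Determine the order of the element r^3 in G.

3

Computing powers of r^3: the smallest k with (r^3)^k = e is k = 3.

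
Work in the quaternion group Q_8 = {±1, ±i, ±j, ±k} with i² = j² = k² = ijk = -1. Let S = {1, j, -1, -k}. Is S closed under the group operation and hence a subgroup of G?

j ∈ S but its inverse -j ∉ S, so S is not a subgroup.

No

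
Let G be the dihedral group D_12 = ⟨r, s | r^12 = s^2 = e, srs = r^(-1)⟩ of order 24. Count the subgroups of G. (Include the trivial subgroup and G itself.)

|G| = 24, so by Lagrange every subgroup order divides 24. Divisors: 1, 2, 3, 4, 6, 8, 12, 24.
Subgroups by order — order 1: 1; order 2: 13; order 3: 1; order 4: 7; order 6: 5; order 8: 3; order 12: 3; order 24: 1.
Total: 1 + 13 + 1 + 7 + 5 + 3 + 3 + 1 = 34.

34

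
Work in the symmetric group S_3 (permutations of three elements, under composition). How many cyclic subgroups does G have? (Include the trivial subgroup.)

Each element a generates a cyclic subgroup ⟨a⟩; distinct elements may generate the same one (a cyclic group of order d has φ(d) generators).
Cyclic subgroups by order — order 1: 1; order 2: 3; order 3: 1.
Total: 5.

5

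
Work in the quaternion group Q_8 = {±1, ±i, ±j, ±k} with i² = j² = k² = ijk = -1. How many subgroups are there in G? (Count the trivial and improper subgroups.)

6

|G| = 8, so by Lagrange every subgroup order divides 8. Divisors: 1, 2, 4, 8.
Subgroups by order — order 1: 1; order 2: 1; order 4: 3; order 8: 1.
Total: 1 + 1 + 3 + 1 = 6.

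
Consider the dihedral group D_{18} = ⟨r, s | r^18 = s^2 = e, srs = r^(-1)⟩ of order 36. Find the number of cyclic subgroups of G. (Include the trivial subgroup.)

24

Group the elements of G by the cyclic subgroup they generate; each cyclic subgroup of order d accounts for φ(d) elements.
Cyclic subgroups by order — order 1: 1; order 2: 19; order 3: 1; order 6: 1; order 9: 1; order 18: 1.
Total: 24.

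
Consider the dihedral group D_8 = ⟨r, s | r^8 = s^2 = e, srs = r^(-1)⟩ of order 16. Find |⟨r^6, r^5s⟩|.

8

|⟨r^6⟩| = 4 and |⟨r^5s⟩| = 2, so |H| is a multiple of lcm(4, 2) = 4 and divides |G| = 16.
Closing under the operation: H = {e, r^2, r^4, r^6, rs, r^3s, r^5s, r^7s}, so |H| = 8.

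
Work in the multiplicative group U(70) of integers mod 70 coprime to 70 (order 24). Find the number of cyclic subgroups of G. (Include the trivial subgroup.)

Group the elements of G by the cyclic subgroup they generate; each cyclic subgroup of order d accounts for φ(d) elements.
Cyclic subgroups by order — order 1: 1; order 2: 3; order 3: 1; order 4: 2; order 6: 3; order 12: 2.
Total: 12.

12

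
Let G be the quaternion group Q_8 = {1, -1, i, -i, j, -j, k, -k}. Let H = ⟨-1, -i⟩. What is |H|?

|⟨-1⟩| = 2 and |⟨-i⟩| = 4, so |H| is a multiple of lcm(2, 4) = 4 and divides |G| = 8.
Closing under the operation: H = {1, -1, i, -i}, so |H| = 4.

4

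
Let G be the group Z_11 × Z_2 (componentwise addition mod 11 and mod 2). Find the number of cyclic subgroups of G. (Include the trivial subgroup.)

4

Each element a generates a cyclic subgroup ⟨a⟩; distinct elements may generate the same one (a cyclic group of order d has φ(d) generators).
Cyclic subgroups by order — order 1: 1; order 2: 1; order 11: 1; order 22: 1.
Total: 4.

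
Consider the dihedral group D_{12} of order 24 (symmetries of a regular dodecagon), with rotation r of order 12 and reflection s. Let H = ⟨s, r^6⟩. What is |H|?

|⟨s⟩| = 2 and |⟨r^6⟩| = 2, so |H| is a multiple of lcm(2, 2) = 2 and divides |G| = 24.
Closing under the operation: H = {e, r^6, s, r^6s}, so |H| = 4.

4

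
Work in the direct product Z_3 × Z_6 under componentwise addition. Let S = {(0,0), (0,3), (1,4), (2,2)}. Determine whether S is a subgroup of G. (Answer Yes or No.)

No

|S| = 4 does not divide |G| = 18, so by Lagrange S is not a subgroup.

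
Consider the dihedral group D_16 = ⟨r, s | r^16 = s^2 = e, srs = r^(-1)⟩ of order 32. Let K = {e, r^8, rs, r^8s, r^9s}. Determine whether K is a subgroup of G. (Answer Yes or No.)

|K| = 5 does not divide |G| = 32, so by Lagrange K is not a subgroup.

No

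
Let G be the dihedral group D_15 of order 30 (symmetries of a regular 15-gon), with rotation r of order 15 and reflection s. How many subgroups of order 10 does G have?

3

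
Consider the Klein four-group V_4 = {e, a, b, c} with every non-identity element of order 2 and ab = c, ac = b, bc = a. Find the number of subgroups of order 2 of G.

3

|G| = 4 and 2 | 4, so subgroups of order 2 are possible by Lagrange.
The subgroups of order 2 are: {e, a}; {e, b}; {e, c}.
So G has 3 subgroups of order 2.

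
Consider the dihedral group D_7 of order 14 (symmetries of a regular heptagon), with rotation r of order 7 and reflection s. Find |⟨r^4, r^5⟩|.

|⟨r^4⟩| = 7 and |⟨r^5⟩| = 7, so |H| is a multiple of lcm(7, 7) = 7 and divides |G| = 14.
Closing under the operation: H = {e, r, r^2, r^3, r^4, r^5, r^6}, so |H| = 7.

7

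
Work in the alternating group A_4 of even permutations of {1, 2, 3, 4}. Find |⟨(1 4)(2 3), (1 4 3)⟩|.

12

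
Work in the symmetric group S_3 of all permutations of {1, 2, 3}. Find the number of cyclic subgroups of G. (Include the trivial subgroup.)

5

Each element a generates a cyclic subgroup ⟨a⟩; distinct elements may generate the same one (a cyclic group of order d has φ(d) generators).
Cyclic subgroups by order — order 1: 1; order 2: 3; order 3: 1.
Total: 5.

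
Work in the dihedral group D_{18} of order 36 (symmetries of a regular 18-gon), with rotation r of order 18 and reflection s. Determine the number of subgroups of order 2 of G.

19

|G| = 36 and 2 | 36, so subgroups of order 2 are possible by Lagrange.
The subgroups of order 2 are: {e, r^10s}; {e, r^11s}; {e, r^12s}; {e, r^13s}; … (19 in all).
So G has 19 subgroups of order 2.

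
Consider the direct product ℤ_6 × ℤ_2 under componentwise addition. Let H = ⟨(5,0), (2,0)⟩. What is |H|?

6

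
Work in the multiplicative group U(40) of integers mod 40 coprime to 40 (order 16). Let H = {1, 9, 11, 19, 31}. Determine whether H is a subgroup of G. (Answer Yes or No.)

No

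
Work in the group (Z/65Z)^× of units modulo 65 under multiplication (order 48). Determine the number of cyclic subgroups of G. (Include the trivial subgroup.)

Group the elements of G by the cyclic subgroup they generate; each cyclic subgroup of order d accounts for φ(d) elements.
Cyclic subgroups by order — order 1: 1; order 2: 3; order 3: 1; order 4: 6; order 6: 3; order 12: 6.
Total: 20.

20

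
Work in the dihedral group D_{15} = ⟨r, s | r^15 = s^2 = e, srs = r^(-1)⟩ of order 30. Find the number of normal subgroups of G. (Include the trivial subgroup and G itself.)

G has 28 subgroups. Checking conjugation-invariance by order — order 1: 1/1 normal; order 2: 0/15 normal; order 3: 1/1 normal; order 5: 1/1 normal; order 6: 0/5 normal; order 10: 0/3 normal; order 15: 1/1 normal; order 30: 1/1 normal.
Total normal subgroups: 5.

5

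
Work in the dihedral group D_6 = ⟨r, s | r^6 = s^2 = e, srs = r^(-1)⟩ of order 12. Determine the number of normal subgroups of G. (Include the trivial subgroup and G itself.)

7

G has 16 subgroups. Checking conjugation-invariance by order — order 1: 1/1 normal; order 2: 1/7 normal; order 3: 1/1 normal; order 4: 0/3 normal; order 6: 3/3 normal; order 12: 1/1 normal.
Total normal subgroups: 7.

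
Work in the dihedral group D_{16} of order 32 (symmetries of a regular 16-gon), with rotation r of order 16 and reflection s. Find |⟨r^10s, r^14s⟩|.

8

|⟨r^10s⟩| = 2 and |⟨r^14s⟩| = 2, so |H| is a multiple of lcm(2, 2) = 2 and divides |G| = 32.
Closing under the operation: H = {e, r^4, r^8, r^12, r^2s, r^6s, r^10s, r^14s}, so |H| = 8.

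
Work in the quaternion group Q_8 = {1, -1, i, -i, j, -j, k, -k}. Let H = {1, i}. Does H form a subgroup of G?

i ∈ H but its inverse -i ∉ H, so H is not a subgroup.

No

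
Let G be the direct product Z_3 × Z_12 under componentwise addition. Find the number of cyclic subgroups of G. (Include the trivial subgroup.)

15

Group the elements of G by the cyclic subgroup they generate; each cyclic subgroup of order d accounts for φ(d) elements.
Cyclic subgroups by order — order 1: 1; order 2: 1; order 3: 4; order 4: 1; order 6: 4; order 12: 4.
Total: 15.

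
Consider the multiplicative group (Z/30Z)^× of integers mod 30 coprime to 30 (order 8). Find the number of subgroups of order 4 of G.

|G| = 8 and 4 | 8, so subgroups of order 4 are possible by Lagrange.
The subgroups of order 4 are: {1, 11, 19, 29}; {1, 7, 13, 19}; {1, 17, 19, 23}.
So G has 3 subgroups of order 4.

3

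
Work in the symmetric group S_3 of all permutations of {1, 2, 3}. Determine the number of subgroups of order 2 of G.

|G| = 6 and 2 | 6, so subgroups of order 2 are possible by Lagrange.
The subgroups of order 2 are: {e, (1 2)}; {e, (1 3)}; {e, (2 3)}.
So G has 3 subgroups of order 2.

3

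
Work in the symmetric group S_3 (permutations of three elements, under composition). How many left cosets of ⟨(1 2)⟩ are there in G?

|⟨(1 2)⟩| = 2 and |G| = 6.
By Lagrange, [G : H] = |G|/|H| = 6/2 = 3.

3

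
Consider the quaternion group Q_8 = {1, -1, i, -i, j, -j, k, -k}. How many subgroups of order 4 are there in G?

|G| = 8 and 4 | 8, so subgroups of order 4 are possible by Lagrange.
The subgroups of order 4 are: {1, -1, i, -i}; {1, -1, j, -j}; {1, -1, k, -k}.
So G has 3 subgroups of order 4.

3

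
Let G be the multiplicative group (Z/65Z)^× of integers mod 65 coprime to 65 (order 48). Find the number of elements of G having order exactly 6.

6

The elements of order 6 are: 4, 9, 29, 36, 49, 56.
That's 6.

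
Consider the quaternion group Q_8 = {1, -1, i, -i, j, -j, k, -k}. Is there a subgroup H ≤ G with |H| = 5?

No

5 does not divide |G| = 8, so by Lagrange no subgroup of order 5 exists.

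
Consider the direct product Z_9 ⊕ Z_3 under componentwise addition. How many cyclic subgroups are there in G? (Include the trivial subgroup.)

Each element a generates a cyclic subgroup ⟨a⟩; distinct elements may generate the same one (a cyclic group of order d has φ(d) generators).
Cyclic subgroups by order — order 1: 1; order 3: 4; order 9: 3.
Total: 8.

8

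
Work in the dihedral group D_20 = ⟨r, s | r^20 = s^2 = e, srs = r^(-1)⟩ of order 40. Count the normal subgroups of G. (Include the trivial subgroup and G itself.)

9

G has 48 subgroups. Checking conjugation-invariance by order — order 1: 1/1 normal; order 2: 1/21 normal; order 4: 1/11 normal; order 5: 1/1 normal; order 8: 0/5 normal; order 10: 1/5 normal; order 20: 3/3 normal; order 40: 1/1 normal.
Total normal subgroups: 9.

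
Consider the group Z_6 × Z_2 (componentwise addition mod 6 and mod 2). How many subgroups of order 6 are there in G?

|G| = 12 and 6 | 12, so subgroups of order 6 are possible by Lagrange.
The subgroups of order 6 are: {(0,0), (0,1), (2,0), (2,1), (4,0), (4,1)}; {(0,0), (1,0), (2,0), (3,0), (4,0), (5,0)}; {(0,0), (1,1), (2,0), (3,1), (4,0), (5,1)}.
So G has 3 subgroups of order 6.

3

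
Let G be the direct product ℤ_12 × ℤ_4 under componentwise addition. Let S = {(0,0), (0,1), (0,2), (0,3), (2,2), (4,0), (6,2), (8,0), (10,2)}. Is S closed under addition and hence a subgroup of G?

No

|S| = 9 does not divide |G| = 48, so by Lagrange S is not a subgroup.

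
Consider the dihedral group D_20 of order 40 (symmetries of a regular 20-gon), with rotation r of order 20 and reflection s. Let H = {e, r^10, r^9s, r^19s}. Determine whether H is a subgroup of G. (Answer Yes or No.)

|H| = 4 divides |G| = 40, consistent with Lagrange.
H contains the identity, every element's inverse is in H, and H is closed under ·: it is a subgroup.

Yes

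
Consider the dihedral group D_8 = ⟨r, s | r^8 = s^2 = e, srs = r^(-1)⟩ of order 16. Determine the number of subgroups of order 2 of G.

|G| = 16 and 2 | 16, so subgroups of order 2 are possible by Lagrange.
The subgroups of order 2 are: {e, r^2s}; {e, r^3s}; {e, r^4}; {e, r^4s}; … (9 in all).
So G has 9 subgroups of order 2.

9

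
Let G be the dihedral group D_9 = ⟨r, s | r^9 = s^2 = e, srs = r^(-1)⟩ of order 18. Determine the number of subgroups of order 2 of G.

9

|G| = 18 and 2 | 18, so subgroups of order 2 are possible by Lagrange.
The subgroups of order 2 are: {e, r^2s}; {e, r^3s}; {e, r^4s}; {e, r^5s}; … (9 in all).
So G has 9 subgroups of order 2.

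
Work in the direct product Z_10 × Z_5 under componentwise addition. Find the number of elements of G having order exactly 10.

24

An element (a,b) has order lcm(ord(a), ord(b)); count pairs with lcm equal to 10.
Enumerating gives 24 such elements.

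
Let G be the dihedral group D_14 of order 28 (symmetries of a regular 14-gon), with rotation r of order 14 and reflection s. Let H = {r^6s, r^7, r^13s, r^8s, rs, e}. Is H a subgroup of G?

No

|H| = 6 does not divide |G| = 28, so by Lagrange H is not a subgroup.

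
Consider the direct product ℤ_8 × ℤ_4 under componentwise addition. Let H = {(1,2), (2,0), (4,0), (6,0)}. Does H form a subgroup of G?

The identity (0,0) ∉ H, so H is not a subgroup.

No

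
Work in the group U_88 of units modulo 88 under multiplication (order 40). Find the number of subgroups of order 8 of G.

1

|G| = 40 and 8 | 40, so subgroups of order 8 are possible by Lagrange.
The subgroups of order 8 are: {1, 21, 23, 43, 45, 65, 67, 87}.
So G has 1 subgroup of order 8.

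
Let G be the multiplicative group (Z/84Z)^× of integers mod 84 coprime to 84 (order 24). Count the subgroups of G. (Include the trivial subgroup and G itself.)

|G| = 24, so by Lagrange every subgroup order divides 24. Divisors: 1, 2, 3, 4, 6, 8, 12, 24.
Subgroups by order — order 1: 1; order 2: 7; order 3: 1; order 4: 7; order 6: 7; order 8: 1; order 12: 7; order 24: 1.
Total: 1 + 7 + 1 + 7 + 7 + 1 + 7 + 1 = 32.

32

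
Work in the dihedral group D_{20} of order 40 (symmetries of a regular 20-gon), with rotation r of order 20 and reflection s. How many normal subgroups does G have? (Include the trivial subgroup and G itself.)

9

G has 48 subgroups. Checking conjugation-invariance by order — order 1: 1/1 normal; order 2: 1/21 normal; order 4: 1/11 normal; order 5: 1/1 normal; order 8: 0/5 normal; order 10: 1/5 normal; order 20: 3/3 normal; order 40: 1/1 normal.
Total normal subgroups: 9.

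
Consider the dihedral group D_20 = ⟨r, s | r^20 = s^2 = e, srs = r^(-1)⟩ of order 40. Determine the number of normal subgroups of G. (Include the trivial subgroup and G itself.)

9

G has 48 subgroups. Checking conjugation-invariance by order — order 1: 1/1 normal; order 2: 1/21 normal; order 4: 1/11 normal; order 5: 1/1 normal; order 8: 0/5 normal; order 10: 1/5 normal; order 20: 3/3 normal; order 40: 1/1 normal.
Total normal subgroups: 9.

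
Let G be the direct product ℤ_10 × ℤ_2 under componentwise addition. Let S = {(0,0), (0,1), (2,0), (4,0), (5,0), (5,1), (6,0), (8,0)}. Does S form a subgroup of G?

|S| = 8 does not divide |G| = 20, so by Lagrange S is not a subgroup.

No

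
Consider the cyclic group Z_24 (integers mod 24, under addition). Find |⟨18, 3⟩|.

|⟨18⟩| = 4 and |⟨3⟩| = 8, so |H| is a multiple of lcm(4, 8) = 8 and divides |G| = 24.
Closing under the operation: H = {0, 3, 6, 9, 12, 15, 18, 21}, so |H| = 8.

8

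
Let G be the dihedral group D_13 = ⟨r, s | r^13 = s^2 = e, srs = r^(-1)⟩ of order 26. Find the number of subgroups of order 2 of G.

|G| = 26 and 2 | 26, so subgroups of order 2 are possible by Lagrange.
The subgroups of order 2 are: {e, r^10s}; {e, r^11s}; {e, r^12s}; {e, r^2s}; … (13 in all).
So G has 13 subgroups of order 2.

13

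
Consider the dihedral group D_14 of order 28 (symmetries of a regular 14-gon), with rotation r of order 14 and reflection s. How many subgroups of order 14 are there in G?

3

|G| = 28 and 14 | 28, so subgroups of order 14 are possible by Lagrange.
The subgroups of order 14 are: {e, r, r^2, r^3, r^4, r^5, r^6, r^7, r^8, r^9, r^10, r^11, r^12, r^13}; {e, r^2, r^4, r^6, r^8, r^10, r^12, s, r^2s, r^4s, r^6s, r^8s, r^10s, r^12s}; {e, r^2, r^4, r^6, r^8, r^10, r^12, rs, r^3s, r^5s, r^7s, r^9s, r^11s, r^13s}.
So G has 3 subgroups of order 14.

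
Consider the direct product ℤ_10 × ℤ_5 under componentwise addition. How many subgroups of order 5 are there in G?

6

|G| = 50 and 5 | 50, so subgroups of order 5 are possible by Lagrange.
The subgroups of order 5 are: {(0,0), (0,1), (0,2), (0,3), (0,4)}; {(0,0), (2,0), (4,0), (6,0), (8,0)}; {(0,0), (2,1), (4,2), (6,3), (8,4)}; {(0,0), (2,2), (4,4), (6,1), (8,3)}; … (6 in all).
So G has 6 subgroups of order 5.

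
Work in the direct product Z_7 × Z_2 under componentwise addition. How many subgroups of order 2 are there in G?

|G| = 14 and 2 | 14, so subgroups of order 2 are possible by Lagrange.
The subgroups of order 2 are: {(0,0), (0,1)}.
So G has 1 subgroup of order 2.

1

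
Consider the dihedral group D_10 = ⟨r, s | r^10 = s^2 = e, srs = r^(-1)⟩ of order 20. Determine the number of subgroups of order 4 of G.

|G| = 20 and 4 | 20, so subgroups of order 4 are possible by Lagrange.
The subgroups of order 4 are: {e, r^5, r^2s, r^7s}; {e, r^5, r^3s, r^8s}; {e, r^5, r^4s, r^9s}; {e, r^5, s, r^5s}; … (5 in all).
So G has 5 subgroups of order 4.

5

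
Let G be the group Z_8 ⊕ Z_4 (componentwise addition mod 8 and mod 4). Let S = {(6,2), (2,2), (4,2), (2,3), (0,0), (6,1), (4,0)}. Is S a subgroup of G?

No

|S| = 7 does not divide |G| = 32, so by Lagrange S is not a subgroup.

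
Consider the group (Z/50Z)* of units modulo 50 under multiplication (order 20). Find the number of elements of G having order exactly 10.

The elements of order 10 are: 9, 19, 29, 39.
That's 4.

4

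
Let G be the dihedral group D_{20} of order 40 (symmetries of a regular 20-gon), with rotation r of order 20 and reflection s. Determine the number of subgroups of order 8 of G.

5

|G| = 40 and 8 | 40, so subgroups of order 8 are possible by Lagrange.
The subgroups of order 8 are: {e, r^5, r^10, r^15, s, r^5s, r^10s, r^15s}; {e, r^5, r^10, r^15, rs, r^6s, r^11s, r^16s}; {e, r^5, r^10, r^15, r^2s, r^7s, r^12s, r^17s}; {e, r^5, r^10, r^15, r^3s, r^8s, r^13s, r^18s}; … (5 in all).
So G has 5 subgroups of order 8.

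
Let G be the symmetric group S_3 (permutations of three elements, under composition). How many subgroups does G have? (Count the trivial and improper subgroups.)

6

|G| = 6, so by Lagrange every subgroup order divides 6. Divisors: 1, 2, 3, 6.
Subgroups by order — order 1: 1; order 2: 3; order 3: 1; order 6: 1.
Total: 1 + 3 + 1 + 1 = 6.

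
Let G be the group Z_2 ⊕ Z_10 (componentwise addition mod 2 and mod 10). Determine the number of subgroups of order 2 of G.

3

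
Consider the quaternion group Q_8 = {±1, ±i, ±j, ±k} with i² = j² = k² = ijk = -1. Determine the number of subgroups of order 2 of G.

1

|G| = 8 and 2 | 8, so subgroups of order 2 are possible by Lagrange.
The subgroups of order 2 are: {1, -1}.
So G has 1 subgroup of order 2.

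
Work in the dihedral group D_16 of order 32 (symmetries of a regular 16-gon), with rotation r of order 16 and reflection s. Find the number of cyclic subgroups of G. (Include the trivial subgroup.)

A cyclic subgroup of order d is generated by each of its φ(d) elements of order d, so the cyclic subgroups of order d number (#elements of order d)/φ(d).
Cyclic subgroups by order — order 1: 1; order 2: 17; order 4: 1; order 8: 1; order 16: 1.
Total: 21.

21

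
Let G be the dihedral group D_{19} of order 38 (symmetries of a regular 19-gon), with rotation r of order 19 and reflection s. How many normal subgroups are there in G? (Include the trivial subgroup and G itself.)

3

G has 22 subgroups. Checking conjugation-invariance by order — order 1: 1/1 normal; order 2: 0/19 normal; order 19: 1/1 normal; order 38: 1/1 normal.
Total normal subgroups: 3.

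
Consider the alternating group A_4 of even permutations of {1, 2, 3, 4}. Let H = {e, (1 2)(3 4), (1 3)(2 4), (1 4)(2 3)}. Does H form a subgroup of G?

Yes

|H| = 4 divides |G| = 12, consistent with Lagrange.
H contains the identity, every element's inverse is in H, and H is closed under ∘: it is a subgroup.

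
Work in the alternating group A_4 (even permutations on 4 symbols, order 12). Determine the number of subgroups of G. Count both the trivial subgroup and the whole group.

10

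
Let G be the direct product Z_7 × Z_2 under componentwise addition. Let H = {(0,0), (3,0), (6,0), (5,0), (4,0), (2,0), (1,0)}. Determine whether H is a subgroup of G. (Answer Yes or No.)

Yes

|H| = 7 divides |G| = 14, consistent with Lagrange.
H contains the identity, every element's inverse is in H, and H is closed under +: it is a subgroup.
In fact H = ⟨(4,0)⟩.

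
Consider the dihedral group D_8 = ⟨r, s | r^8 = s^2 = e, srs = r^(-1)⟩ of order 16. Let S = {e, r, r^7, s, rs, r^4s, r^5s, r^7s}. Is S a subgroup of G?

Closure fails: s · r^4s = r^4 ∉ S. So S is not a subgroup.

No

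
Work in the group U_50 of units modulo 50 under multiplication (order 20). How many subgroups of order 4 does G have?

1

|G| = 20 and 4 | 20, so subgroups of order 4 are possible by Lagrange.
The subgroups of order 4 are: {1, 7, 43, 49}.
So G has 1 subgroup of order 4.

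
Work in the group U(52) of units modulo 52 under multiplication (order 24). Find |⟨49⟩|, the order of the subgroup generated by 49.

6

Compute successive powers of 49 mod 52: 49, 9, 25, 29, 17, 1; 49^6 ≡ 1 (mod 52).
So |⟨49⟩| = 6.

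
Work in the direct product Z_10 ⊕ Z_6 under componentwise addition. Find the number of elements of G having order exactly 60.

An element (a,b) has order lcm(ord(a), ord(b)); count pairs with lcm equal to 60.
Enumerating gives 0 such elements.

0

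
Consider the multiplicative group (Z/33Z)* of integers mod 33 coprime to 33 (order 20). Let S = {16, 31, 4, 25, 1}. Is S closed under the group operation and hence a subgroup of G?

|S| = 5 divides |G| = 20, consistent with Lagrange.
S contains the identity, every element's inverse is in S, and S is closed under ·: it is a subgroup.
In fact S = ⟨16⟩.

Yes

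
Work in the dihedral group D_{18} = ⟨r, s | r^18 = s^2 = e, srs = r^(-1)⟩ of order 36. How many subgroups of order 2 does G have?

19

|G| = 36 and 2 | 36, so subgroups of order 2 are possible by Lagrange.
The subgroups of order 2 are: {e, r^10s}; {e, r^11s}; {e, r^12s}; {e, r^13s}; … (19 in all).
So G has 19 subgroups of order 2.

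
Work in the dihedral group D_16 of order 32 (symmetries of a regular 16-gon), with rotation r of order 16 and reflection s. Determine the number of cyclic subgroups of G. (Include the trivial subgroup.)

Each element a generates a cyclic subgroup ⟨a⟩; distinct elements may generate the same one (a cyclic group of order d has φ(d) generators).
Cyclic subgroups by order — order 1: 1; order 2: 17; order 4: 1; order 8: 1; order 16: 1.
Total: 21.

21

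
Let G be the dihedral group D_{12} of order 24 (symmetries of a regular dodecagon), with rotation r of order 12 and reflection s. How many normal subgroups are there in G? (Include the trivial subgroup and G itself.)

9

G has 34 subgroups. Checking conjugation-invariance by order — order 1: 1/1 normal; order 2: 1/13 normal; order 3: 1/1 normal; order 4: 1/7 normal; order 6: 1/5 normal; order 8: 0/3 normal; order 12: 3/3 normal; order 24: 1/1 normal.
Total normal subgroups: 9.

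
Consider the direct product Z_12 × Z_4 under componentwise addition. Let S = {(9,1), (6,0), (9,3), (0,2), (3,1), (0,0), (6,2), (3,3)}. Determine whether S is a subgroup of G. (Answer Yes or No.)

|S| = 8 divides |G| = 48, consistent with Lagrange.
S contains the identity, every element's inverse is in S, and S is closed under +: it is a subgroup.

Yes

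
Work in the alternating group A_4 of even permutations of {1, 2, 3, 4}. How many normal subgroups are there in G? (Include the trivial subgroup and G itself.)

3

G has 10 subgroups. Checking conjugation-invariance by order — order 1: 1/1 normal; order 2: 0/3 normal; order 3: 0/4 normal; order 4: 1/1 normal; order 12: 1/1 normal.
Total normal subgroups: 3.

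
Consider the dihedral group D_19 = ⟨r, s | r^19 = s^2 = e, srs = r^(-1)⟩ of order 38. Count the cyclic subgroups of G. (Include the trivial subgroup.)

21

A cyclic subgroup of order d is generated by each of its φ(d) elements of order d, so the cyclic subgroups of order d number (#elements of order d)/φ(d).
Cyclic subgroups by order — order 1: 1; order 2: 19; order 19: 1.
Total: 21.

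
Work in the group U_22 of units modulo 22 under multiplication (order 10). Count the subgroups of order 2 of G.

|G| = 10 and 2 | 10, so subgroups of order 2 are possible by Lagrange.
The subgroups of order 2 are: {1, 21}.
So G has 1 subgroup of order 2.

1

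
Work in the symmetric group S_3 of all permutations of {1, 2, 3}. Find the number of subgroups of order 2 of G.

3

|G| = 6 and 2 | 6, so subgroups of order 2 are possible by Lagrange.
The subgroups of order 2 are: {e, (1 2)}; {e, (1 3)}; {e, (2 3)}.
So G has 3 subgroups of order 2.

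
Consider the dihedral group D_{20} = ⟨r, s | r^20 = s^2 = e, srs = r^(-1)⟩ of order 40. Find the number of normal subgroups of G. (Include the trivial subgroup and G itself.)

G has 48 subgroups. Checking conjugation-invariance by order — order 1: 1/1 normal; order 2: 1/21 normal; order 4: 1/11 normal; order 5: 1/1 normal; order 8: 0/5 normal; order 10: 1/5 normal; order 20: 3/3 normal; order 40: 1/1 normal.
Total normal subgroups: 9.

9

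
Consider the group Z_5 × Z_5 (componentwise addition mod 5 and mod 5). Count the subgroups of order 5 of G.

|G| = 25 and 5 | 25, so subgroups of order 5 are possible by Lagrange.
The subgroups of order 5 are: {(0,0), (0,1), (0,2), (0,3), (0,4)}; {(0,0), (1,0), (2,0), (3,0), (4,0)}; {(0,0), (1,1), (2,2), (3,3), (4,4)}; {(0,0), (1,2), (2,4), (3,1), (4,3)}; … (6 in all).
So G has 6 subgroups of order 5.

6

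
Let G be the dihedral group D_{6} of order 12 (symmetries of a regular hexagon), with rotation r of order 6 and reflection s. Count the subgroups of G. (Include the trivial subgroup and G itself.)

16

|G| = 12, so by Lagrange every subgroup order divides 12. Divisors: 1, 2, 3, 4, 6, 12.
Subgroups by order — order 1: 1; order 2: 7; order 3: 1; order 4: 3; order 6: 3; order 12: 1.
Total: 1 + 7 + 1 + 3 + 3 + 1 = 16.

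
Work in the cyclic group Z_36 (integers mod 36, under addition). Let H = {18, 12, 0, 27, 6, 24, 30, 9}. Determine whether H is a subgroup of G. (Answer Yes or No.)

No

|H| = 8 does not divide |G| = 36, so by Lagrange H is not a subgroup.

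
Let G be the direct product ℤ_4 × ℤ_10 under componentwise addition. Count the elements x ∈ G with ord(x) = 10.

12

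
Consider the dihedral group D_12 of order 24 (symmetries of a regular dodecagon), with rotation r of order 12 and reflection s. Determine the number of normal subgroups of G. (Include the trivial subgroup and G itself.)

G has 34 subgroups. Checking conjugation-invariance by order — order 1: 1/1 normal; order 2: 1/13 normal; order 3: 1/1 normal; order 4: 1/7 normal; order 6: 1/5 normal; order 8: 0/3 normal; order 12: 3/3 normal; order 24: 1/1 normal.
Total normal subgroups: 9.

9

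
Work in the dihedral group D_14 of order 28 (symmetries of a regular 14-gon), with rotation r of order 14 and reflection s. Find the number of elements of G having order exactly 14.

6

The elements of order 14 are: r, r^3, r^5, r^9, r^11, r^13.
That's 6.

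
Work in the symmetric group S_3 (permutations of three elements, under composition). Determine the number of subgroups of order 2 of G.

3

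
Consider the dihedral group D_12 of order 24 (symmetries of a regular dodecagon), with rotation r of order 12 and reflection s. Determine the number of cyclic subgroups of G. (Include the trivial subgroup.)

18

Group the elements of G by the cyclic subgroup they generate; each cyclic subgroup of order d accounts for φ(d) elements.
Cyclic subgroups by order — order 1: 1; order 2: 13; order 3: 1; order 4: 1; order 6: 1; order 12: 1.
Total: 18.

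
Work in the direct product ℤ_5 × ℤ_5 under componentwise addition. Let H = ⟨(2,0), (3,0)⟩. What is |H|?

|⟨(2,0)⟩| = 5 and |⟨(3,0)⟩| = 5, so |H| is a multiple of lcm(5, 5) = 5 and divides |G| = 25.
Closing under the operation: H = {(0,0), (1,0), (2,0), (3,0), (4,0)}, so |H| = 5.

5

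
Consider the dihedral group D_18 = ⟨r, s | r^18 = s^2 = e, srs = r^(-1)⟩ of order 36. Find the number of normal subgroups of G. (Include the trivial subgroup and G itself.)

9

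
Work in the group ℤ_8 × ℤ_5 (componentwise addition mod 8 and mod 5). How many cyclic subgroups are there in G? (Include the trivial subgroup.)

8

Group the elements of G by the cyclic subgroup they generate; each cyclic subgroup of order d accounts for φ(d) elements.
Cyclic subgroups by order — order 1: 1; order 2: 1; order 4: 1; order 5: 1; order 8: 1; order 10: 1; order 20: 1; order 40: 1.
Total: 8.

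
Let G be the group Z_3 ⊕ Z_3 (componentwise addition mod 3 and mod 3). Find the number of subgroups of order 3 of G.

4

|G| = 9 and 3 | 9, so subgroups of order 3 are possible by Lagrange.
The subgroups of order 3 are: {(0,0), (0,1), (0,2)}; {(0,0), (1,0), (2,0)}; {(0,0), (1,1), (2,2)}; {(0,0), (1,2), (2,1)}.
So G has 4 subgroups of order 3.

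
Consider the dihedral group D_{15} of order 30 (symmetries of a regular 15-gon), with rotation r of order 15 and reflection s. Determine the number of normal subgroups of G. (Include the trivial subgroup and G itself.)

5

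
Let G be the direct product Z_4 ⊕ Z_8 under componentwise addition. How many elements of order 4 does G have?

12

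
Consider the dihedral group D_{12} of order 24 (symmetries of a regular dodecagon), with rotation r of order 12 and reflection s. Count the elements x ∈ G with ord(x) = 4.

2

The elements of order 4 are: r^3, r^9.
That's 2.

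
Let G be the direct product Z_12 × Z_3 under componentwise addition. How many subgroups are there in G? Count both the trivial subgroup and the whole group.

|G| = 36, so by Lagrange every subgroup order divides 36. Divisors: 1, 2, 3, 4, 6, 9, 12, 18, 36.
Subgroups by order — order 1: 1; order 2: 1; order 3: 4; order 4: 1; order 6: 4; order 9: 1; order 12: 4; order 18: 1; order 36: 1.
Total: 1 + 1 + 4 + 1 + 4 + 1 + 4 + 1 + 1 = 18.

18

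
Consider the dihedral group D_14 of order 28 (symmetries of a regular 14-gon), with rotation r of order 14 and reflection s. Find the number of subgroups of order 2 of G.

|G| = 28 and 2 | 28, so subgroups of order 2 are possible by Lagrange.
The subgroups of order 2 are: {e, r^10s}; {e, r^11s}; {e, r^12s}; {e, r^13s}; … (15 in all).
So G has 15 subgroups of order 2.

15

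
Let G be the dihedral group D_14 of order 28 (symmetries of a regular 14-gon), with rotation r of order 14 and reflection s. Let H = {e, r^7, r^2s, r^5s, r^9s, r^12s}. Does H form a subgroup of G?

|H| = 6 does not divide |G| = 28, so by Lagrange H is not a subgroup.

No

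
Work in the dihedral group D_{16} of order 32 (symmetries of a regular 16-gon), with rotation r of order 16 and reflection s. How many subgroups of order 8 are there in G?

5

|G| = 32 and 8 | 32, so subgroups of order 8 are possible by Lagrange.
The subgroups of order 8 are: {e, r^2, r^4, r^6, r^8, r^10, r^12, r^14}; {e, r^4, r^8, r^12, r^2s, r^6s, r^10s, r^14s}; {e, r^4, r^8, r^12, r^3s, r^7s, r^11s, r^15s}; {e, r^4, r^8, r^12, s, r^4s, r^8s, r^12s}; … (5 in all).
So G has 5 subgroups of order 8.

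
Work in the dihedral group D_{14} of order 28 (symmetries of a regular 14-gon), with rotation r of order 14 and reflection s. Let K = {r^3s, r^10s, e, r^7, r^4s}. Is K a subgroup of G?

|K| = 5 does not divide |G| = 28, so by Lagrange K is not a subgroup.

No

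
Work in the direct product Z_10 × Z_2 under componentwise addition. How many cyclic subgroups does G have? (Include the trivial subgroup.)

Group the elements of G by the cyclic subgroup they generate; each cyclic subgroup of order d accounts for φ(d) elements.
Cyclic subgroups by order — order 1: 1; order 2: 3; order 5: 1; order 10: 3.
Total: 8.

8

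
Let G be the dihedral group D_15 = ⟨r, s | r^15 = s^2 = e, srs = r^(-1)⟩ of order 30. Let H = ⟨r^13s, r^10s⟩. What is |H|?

10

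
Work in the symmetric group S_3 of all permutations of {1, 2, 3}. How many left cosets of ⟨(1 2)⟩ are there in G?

3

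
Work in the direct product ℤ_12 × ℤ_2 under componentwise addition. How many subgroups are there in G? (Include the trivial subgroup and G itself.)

|G| = 24, so by Lagrange every subgroup order divides 24. Divisors: 1, 2, 3, 4, 6, 8, 12, 24.
Subgroups by order — order 1: 1; order 2: 3; order 3: 1; order 4: 3; order 6: 3; order 8: 1; order 12: 3; order 24: 1.
Total: 1 + 3 + 1 + 3 + 3 + 1 + 3 + 1 = 16.

16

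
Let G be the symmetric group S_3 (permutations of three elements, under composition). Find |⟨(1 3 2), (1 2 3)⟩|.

|⟨(1 3 2)⟩| = 3 and |⟨(1 2 3)⟩| = 3, so |H| is a multiple of lcm(3, 3) = 3 and divides |G| = 6.
Closing under the operation: H = {e, (1 2 3), (1 3 2)}, so |H| = 3.

3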